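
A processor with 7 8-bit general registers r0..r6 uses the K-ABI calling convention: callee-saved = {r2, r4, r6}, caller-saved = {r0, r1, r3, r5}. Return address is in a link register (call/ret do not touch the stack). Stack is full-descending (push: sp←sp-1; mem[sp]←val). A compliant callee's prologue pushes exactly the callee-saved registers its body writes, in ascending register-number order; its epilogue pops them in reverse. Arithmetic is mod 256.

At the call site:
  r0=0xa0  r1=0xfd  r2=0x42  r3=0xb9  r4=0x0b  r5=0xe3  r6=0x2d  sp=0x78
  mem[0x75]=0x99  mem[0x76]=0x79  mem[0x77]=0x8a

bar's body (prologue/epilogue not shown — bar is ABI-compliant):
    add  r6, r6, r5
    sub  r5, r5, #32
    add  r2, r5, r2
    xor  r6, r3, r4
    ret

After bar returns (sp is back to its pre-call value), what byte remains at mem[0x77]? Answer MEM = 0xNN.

MEM = 0x42

prologue: push r2 → mem[0x77]=0x42, sp=0x77
prologue: push r6 → mem[0x76]=0x2d, sp=0x76
body[0] add  r6, r6, r5 → r6=0x10
body[1] sub  r5, r5, #32 → r5=0xc3
body[2] add  r2, r5, r2 → r2=0x05
body[3] xor  r6, r3, r4 → r6=0xb2
epilogue: pop r6=0x2d, sp=0x77
epilogue: pop r2=0x42, sp=0x78
prologue pushed ['r2', 'r6'] at ['0x77', '0x76']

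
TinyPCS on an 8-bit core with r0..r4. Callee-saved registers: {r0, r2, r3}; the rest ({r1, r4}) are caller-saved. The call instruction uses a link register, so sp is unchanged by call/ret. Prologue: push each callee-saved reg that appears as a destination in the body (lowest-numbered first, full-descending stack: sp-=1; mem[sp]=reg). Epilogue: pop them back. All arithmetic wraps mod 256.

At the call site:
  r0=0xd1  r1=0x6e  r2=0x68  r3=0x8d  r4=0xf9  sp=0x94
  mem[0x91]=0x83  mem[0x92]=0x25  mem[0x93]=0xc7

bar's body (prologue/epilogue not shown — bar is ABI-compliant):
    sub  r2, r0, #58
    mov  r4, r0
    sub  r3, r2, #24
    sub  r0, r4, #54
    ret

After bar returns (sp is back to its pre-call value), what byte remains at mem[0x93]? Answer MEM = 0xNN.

MEM = 0xd1

prologue: push r0 → mem[0x93]=0xd1, sp=0x93
prologue: push r2 → mem[0x92]=0x68, sp=0x92
prologue: push r3 → mem[0x91]=0x8d, sp=0x91
body[0] sub  r2, r0, #58 → r2=0x97
body[1] mov  r4, r0 → r4=0xd1
body[2] sub  r3, r2, #24 → r3=0x7f
body[3] sub  r0, r4, #54 → r0=0x9b
epilogue: pop r3=0x8d, sp=0x92
epilogue: pop r2=0x68, sp=0x93
epilogue: pop r0=0xd1, sp=0x94
prologue pushed ['r0', 'r2', 'r3'] at ['0x93', '0x92', '0x91']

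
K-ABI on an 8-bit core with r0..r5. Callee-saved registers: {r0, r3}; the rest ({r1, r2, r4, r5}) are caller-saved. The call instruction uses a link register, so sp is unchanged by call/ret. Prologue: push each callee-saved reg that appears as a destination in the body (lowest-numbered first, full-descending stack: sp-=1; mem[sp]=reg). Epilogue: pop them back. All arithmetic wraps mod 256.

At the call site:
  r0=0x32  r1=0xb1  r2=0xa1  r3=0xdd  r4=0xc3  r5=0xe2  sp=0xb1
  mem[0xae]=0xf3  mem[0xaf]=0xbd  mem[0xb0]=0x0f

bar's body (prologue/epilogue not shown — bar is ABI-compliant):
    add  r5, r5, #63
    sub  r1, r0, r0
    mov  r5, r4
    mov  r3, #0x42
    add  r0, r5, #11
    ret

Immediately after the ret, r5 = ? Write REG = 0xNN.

REG = 0xc3

prologue: push r0 → mem[0xb0]=0x32, sp=0xb0
prologue: push r3 → mem[0xaf]=0xdd, sp=0xaf
body[0] add  r5, r5, #63 → r5=0x21
body[1] sub  r1, r0, r0 → r1=0x00
body[2] mov  r5, r4 → r5=0xc3
body[3] mov  r3, #0x42 → r3=0x42
body[4] add  r0, r5, #11 → r0=0xce
epilogue: pop r3=0xdd, sp=0xb0
epilogue: pop r0=0x32, sp=0xb1
r5 is caller-saved → body value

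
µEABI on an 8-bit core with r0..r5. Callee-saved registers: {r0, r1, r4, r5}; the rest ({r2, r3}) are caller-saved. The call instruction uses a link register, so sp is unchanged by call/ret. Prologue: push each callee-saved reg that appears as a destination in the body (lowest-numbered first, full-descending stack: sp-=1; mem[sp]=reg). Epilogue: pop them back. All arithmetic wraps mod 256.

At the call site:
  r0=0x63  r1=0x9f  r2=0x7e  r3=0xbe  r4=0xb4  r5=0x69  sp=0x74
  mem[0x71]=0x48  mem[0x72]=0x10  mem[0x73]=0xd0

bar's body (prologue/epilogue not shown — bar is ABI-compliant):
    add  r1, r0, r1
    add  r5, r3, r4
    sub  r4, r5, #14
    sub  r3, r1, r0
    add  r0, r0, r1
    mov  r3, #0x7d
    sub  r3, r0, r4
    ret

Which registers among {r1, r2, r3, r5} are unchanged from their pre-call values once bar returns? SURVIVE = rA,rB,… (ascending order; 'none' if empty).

prologue: push r0 -> mem[0x73]=0x63, sp=0x73
prologue: push r1 -> mem[0x72]=0x9f, sp=0x72
prologue: push r4 -> mem[0x71]=0xb4, sp=0x71
prologue: push r5 -> mem[0x70]=0x69, sp=0x70
body[0] add  r1, r0, r1 -> r1=0x02
body[1] add  r5, r3, r4 -> r5=0x72
body[2] sub  r4, r5, #14 -> r4=0x64
body[3] sub  r3, r1, r0 -> r3=0x9f
body[4] add  r0, r0, r1 -> r0=0x65
body[5] mov  r3, #0x7d -> r3=0x7d
body[6] sub  r3, r0, r4 -> r3=0x01
epilogue: pop r5=0x69, sp=0x71
epilogue: pop r4=0xb4, sp=0x72
epilogue: pop r1=0x9f, sp=0x73
epilogue: pop r0=0x63, sp=0x74
r1: callee-saved, written=True
r2: caller-saved, written=False
r3: caller-saved, written=True
r5: callee-saved, written=True

SURVIVE = r1,r2,r5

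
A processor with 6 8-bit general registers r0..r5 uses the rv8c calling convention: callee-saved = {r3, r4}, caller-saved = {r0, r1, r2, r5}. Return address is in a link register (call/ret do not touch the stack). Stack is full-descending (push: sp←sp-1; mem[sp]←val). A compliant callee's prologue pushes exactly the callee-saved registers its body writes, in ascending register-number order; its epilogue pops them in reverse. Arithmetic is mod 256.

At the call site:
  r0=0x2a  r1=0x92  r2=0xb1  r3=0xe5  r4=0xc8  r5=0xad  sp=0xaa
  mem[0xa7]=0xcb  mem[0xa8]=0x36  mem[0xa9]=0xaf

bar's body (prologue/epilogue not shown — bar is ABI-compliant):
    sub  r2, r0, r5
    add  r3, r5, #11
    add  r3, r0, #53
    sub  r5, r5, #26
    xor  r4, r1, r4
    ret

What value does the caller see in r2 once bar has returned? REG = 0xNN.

REG = 0x7d

prologue: push r3 -> mem[0xa9]=0xe5, sp=0xa9
prologue: push r4 -> mem[0xa8]=0xc8, sp=0xa8
body[0] sub  r2, r0, r5 -> r2=0x7d
body[1] add  r3, r5, #11 -> r3=0xb8
body[2] add  r3, r0, #53 -> r3=0x5f
body[3] sub  r5, r5, #26 -> r5=0x93
body[4] xor  r4, r1, r4 -> r4=0x5a
epilogue: pop r4=0xc8, sp=0xa9
epilogue: pop r3=0xe5, sp=0xaa
r2 is caller-saved -> body value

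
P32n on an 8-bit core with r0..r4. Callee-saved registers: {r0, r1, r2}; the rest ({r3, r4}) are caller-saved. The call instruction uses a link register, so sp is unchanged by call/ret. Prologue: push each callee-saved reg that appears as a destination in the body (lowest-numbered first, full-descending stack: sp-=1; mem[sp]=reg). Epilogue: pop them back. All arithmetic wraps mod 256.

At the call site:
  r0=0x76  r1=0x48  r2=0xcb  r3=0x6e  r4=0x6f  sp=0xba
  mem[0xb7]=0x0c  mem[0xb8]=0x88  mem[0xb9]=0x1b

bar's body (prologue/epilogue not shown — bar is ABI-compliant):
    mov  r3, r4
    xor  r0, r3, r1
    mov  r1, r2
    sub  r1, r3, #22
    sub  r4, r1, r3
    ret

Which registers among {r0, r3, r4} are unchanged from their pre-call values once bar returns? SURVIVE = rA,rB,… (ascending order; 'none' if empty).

prologue: push r0 -> mem[0xb9]=0x76, sp=0xb9
prologue: push r1 -> mem[0xb8]=0x48, sp=0xb8
body[0] mov  r3, r4 -> r3=0x6f
body[1] xor  r0, r3, r1 -> r0=0x27
body[2] mov  r1, r2 -> r1=0xcb
body[3] sub  r1, r3, #22 -> r1=0x59
body[4] sub  r4, r1, r3 -> r4=0xea
epilogue: pop r1=0x48, sp=0xb9
epilogue: pop r0=0x76, sp=0xba
r0: callee-saved, written=True
r3: caller-saved, written=True
r4: caller-saved, written=True

SURVIVE = r0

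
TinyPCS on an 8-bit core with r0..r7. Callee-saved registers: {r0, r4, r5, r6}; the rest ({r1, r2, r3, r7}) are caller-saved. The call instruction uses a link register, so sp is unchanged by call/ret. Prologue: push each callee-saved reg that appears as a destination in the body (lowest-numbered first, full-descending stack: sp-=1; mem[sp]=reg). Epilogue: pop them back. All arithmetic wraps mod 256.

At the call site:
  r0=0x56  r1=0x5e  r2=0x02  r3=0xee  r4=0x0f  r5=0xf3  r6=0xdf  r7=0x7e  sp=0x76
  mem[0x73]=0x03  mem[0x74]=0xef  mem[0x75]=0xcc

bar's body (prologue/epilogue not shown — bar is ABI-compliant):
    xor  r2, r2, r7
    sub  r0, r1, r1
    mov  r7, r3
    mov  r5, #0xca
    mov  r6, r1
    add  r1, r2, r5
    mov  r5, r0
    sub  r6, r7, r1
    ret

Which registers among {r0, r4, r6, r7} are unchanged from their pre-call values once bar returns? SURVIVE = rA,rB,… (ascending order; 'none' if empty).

prologue: push r0 -> mem[0x75]=0x56, sp=0x75
prologue: push r5 -> mem[0x74]=0xf3, sp=0x74
prologue: push r6 -> mem[0x73]=0xdf, sp=0x73
body[0] xor  r2, r2, r7 -> r2=0x7c
body[1] sub  r0, r1, r1 -> r0=0x00
body[2] mov  r7, r3 -> r7=0xee
body[3] mov  r5, #0xca -> r5=0xca
body[4] mov  r6, r1 -> r6=0x5e
body[5] add  r1, r2, r5 -> r1=0x46
body[6] mov  r5, r0 -> r5=0x00
body[7] sub  r6, r7, r1 -> r6=0xa8
epilogue: pop r6=0xdf, sp=0x74
epilogue: pop r5=0xf3, sp=0x75
epilogue: pop r0=0x56, sp=0x76
r0: callee-saved, written=True
r4: callee-saved, written=False
r6: callee-saved, written=True
r7: caller-saved, written=True

SURVIVE = r0,r4,r6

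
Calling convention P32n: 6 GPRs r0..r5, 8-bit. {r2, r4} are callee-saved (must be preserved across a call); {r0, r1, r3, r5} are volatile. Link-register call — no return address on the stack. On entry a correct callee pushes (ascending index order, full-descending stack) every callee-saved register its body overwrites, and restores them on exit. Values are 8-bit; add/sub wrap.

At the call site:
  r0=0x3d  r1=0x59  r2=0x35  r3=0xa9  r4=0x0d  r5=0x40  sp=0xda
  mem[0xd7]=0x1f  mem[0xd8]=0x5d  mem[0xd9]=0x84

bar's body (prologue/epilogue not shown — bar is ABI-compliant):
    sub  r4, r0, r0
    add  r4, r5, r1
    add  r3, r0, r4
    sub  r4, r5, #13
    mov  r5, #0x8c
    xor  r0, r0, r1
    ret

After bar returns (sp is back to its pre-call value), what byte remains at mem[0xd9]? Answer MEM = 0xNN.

MEM = 0x0d

prologue: push r4 -> mem[0xd9]=0x0d, sp=0xd9
body[0] sub  r4, r0, r0 -> r4=0x00
body[1] add  r4, r5, r1 -> r4=0x99
body[2] add  r3, r0, r4 -> r3=0xd6
body[3] sub  r4, r5, #13 -> r4=0x33
body[4] mov  r5, #0x8c -> r5=0x8c
body[5] xor  r0, r0, r1 -> r0=0x64
epilogue: pop r4=0x0d, sp=0xda
prologue pushed ['r4'] at ['0xd9']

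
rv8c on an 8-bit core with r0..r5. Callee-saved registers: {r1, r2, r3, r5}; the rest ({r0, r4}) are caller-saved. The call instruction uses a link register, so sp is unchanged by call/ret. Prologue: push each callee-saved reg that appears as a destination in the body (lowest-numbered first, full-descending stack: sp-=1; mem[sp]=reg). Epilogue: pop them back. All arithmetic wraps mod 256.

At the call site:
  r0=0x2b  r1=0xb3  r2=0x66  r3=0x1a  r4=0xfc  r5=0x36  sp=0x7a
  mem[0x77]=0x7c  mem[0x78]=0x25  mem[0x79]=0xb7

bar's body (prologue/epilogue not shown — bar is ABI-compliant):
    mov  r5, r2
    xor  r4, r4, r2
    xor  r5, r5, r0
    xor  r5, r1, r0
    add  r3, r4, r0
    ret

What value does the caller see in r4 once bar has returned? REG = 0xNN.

prologue: push r3 -> mem[0x79]=0x1a, sp=0x79
prologue: push r5 -> mem[0x78]=0x36, sp=0x78
body[0] mov  r5, r2 -> r5=0x66
body[1] xor  r4, r4, r2 -> r4=0x9a
body[2] xor  r5, r5, r0 -> r5=0x4d
body[3] xor  r5, r1, r0 -> r5=0x98
body[4] add  r3, r4, r0 -> r3=0xc5
epilogue: pop r5=0x36, sp=0x79
epilogue: pop r3=0x1a, sp=0x7a
r4 is caller-saved -> body value

REG = 0x9a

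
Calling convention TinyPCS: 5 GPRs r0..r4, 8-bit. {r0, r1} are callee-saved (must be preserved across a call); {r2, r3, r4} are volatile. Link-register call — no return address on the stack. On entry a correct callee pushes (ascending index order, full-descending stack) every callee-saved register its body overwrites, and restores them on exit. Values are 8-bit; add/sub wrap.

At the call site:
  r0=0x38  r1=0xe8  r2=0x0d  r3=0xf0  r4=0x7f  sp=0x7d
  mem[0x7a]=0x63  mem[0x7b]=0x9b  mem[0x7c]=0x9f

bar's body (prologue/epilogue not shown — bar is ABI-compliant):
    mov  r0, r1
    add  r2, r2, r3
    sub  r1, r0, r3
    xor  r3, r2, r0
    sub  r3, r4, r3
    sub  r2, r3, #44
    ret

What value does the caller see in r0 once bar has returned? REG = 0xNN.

prologue: push r0 → mem[0x7c]=0x38, sp=0x7c
prologue: push r1 → mem[0x7b]=0xe8, sp=0x7b
body[0] mov  r0, r1 → r0=0xe8
body[1] add  r2, r2, r3 → r2=0xfd
body[2] sub  r1, r0, r3 → r1=0xf8
body[3] xor  r3, r2, r0 → r3=0x15
body[4] sub  r3, r4, r3 → r3=0x6a
body[5] sub  r2, r3, #44 → r2=0x3e
epilogue: pop r1=0xe8, sp=0x7c
epilogue: pop r0=0x38, sp=0x7d
r0 is callee-saved → restored

REG = 0x38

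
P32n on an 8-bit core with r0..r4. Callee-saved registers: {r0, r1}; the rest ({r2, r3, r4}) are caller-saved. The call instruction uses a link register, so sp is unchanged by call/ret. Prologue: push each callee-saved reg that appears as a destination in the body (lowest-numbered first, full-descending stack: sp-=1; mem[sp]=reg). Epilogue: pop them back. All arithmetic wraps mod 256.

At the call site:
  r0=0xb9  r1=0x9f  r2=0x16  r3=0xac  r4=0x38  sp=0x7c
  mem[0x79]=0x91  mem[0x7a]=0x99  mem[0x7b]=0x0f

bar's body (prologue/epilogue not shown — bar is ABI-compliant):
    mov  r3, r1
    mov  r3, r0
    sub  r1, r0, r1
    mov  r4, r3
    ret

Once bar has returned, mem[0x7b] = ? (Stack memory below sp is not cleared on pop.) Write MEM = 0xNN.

MEM = 0x9f

prologue: push r1 → mem[0x7b]=0x9f, sp=0x7b
body[0] mov  r3, r1 → r3=0x9f
body[1] mov  r3, r0 → r3=0xb9
body[2] sub  r1, r0, r1 → r1=0x1a
body[3] mov  r4, r3 → r4=0xb9
epilogue: pop r1=0x9f, sp=0x7c
prologue pushed ['r1'] at ['0x7b']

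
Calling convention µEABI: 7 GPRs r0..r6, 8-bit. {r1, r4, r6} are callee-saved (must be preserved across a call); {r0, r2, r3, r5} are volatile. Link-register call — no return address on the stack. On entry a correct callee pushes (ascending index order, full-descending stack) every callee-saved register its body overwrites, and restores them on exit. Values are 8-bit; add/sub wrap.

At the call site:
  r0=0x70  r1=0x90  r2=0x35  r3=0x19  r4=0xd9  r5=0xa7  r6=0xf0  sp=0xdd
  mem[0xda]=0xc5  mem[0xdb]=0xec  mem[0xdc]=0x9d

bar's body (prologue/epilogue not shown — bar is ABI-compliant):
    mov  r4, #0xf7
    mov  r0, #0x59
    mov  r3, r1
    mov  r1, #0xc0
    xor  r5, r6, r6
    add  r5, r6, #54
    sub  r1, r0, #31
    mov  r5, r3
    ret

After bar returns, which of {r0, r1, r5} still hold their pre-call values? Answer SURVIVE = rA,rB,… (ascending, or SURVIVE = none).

prologue: push r1 -> mem[0xdc]=0x90, sp=0xdc
prologue: push r4 -> mem[0xdb]=0xd9, sp=0xdb
body[0] mov  r4, #0xf7 -> r4=0xf7
body[1] mov  r0, #0x59 -> r0=0x59
body[2] mov  r3, r1 -> r3=0x90
body[3] mov  r1, #0xc0 -> r1=0xc0
body[4] xor  r5, r6, r6 -> r5=0x00
body[5] add  r5, r6, #54 -> r5=0x26
body[6] sub  r1, r0, #31 -> r1=0x3a
body[7] mov  r5, r3 -> r5=0x90
epilogue: pop r4=0xd9, sp=0xdc
epilogue: pop r1=0x90, sp=0xdd
r0: caller-saved, written=True
r1: callee-saved, written=True
r5: caller-saved, written=True

SURVIVE = r1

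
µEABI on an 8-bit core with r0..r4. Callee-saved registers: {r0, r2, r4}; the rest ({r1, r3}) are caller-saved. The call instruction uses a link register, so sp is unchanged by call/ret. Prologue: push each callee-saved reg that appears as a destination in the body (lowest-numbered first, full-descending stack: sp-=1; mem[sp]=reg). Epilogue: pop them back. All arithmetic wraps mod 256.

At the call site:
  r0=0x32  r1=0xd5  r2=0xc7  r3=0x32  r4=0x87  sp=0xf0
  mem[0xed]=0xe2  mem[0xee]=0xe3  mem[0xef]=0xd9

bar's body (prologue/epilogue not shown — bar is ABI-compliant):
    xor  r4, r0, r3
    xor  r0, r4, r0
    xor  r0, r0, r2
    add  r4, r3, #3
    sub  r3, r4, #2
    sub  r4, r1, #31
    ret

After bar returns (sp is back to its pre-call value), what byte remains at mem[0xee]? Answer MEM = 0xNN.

MEM = 0x87

prologue: push r0 -> mem[0xef]=0x32, sp=0xef
prologue: push r4 -> mem[0xee]=0x87, sp=0xee
body[0] xor  r4, r0, r3 -> r4=0x00
body[1] xor  r0, r4, r0 -> r0=0x32
body[2] xor  r0, r0, r2 -> r0=0xf5
body[3] add  r4, r3, #3 -> r4=0x35
body[4] sub  r3, r4, #2 -> r3=0x33
body[5] sub  r4, r1, #31 -> r4=0xb6
epilogue: pop r4=0x87, sp=0xef
epilogue: pop r0=0x32, sp=0xf0
prologue pushed ['r0', 'r4'] at ['0xef', '0xee']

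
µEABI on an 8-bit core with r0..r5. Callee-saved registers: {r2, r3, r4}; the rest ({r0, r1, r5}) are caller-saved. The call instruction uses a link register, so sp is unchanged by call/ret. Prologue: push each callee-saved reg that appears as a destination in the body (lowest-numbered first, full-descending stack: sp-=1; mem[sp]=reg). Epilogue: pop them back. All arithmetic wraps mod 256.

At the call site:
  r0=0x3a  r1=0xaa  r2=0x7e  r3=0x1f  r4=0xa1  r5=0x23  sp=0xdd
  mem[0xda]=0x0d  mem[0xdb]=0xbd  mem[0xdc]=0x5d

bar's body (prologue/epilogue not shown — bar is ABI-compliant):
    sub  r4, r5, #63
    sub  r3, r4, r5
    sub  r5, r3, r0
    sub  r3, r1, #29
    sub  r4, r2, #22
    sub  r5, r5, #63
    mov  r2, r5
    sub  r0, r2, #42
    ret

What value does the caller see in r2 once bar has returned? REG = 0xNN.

REG = 0x7e

prologue: push r2 -> mem[0xdc]=0x7e, sp=0xdc
prologue: push r3 -> mem[0xdb]=0x1f, sp=0xdb
prologue: push r4 -> mem[0xda]=0xa1, sp=0xda
body[0] sub  r4, r5, #63 -> r4=0xe4
body[1] sub  r3, r4, r5 -> r3=0xc1
body[2] sub  r5, r3, r0 -> r5=0x87
body[3] sub  r3, r1, #29 -> r3=0x8d
body[4] sub  r4, r2, #22 -> r4=0x68
body[5] sub  r5, r5, #63 -> r5=0x48
body[6] mov  r2, r5 -> r2=0x48
body[7] sub  r0, r2, #42 -> r0=0x1e
epilogue: pop r4=0xa1, sp=0xdb
epilogue: pop r3=0x1f, sp=0xdc
epilogue: pop r2=0x7e, sp=0xdd
r2 is callee-saved -> restored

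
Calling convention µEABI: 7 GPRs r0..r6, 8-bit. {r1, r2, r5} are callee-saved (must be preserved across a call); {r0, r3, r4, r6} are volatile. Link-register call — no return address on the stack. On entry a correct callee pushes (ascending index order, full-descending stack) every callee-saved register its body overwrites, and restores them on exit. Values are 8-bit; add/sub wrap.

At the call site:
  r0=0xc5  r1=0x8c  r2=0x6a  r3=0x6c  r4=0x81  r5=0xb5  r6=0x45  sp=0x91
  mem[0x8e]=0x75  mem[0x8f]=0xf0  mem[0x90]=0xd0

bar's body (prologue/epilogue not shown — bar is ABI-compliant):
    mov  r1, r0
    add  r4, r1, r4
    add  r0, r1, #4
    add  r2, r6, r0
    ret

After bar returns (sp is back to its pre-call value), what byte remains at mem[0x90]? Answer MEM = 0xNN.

prologue: push r1 → mem[0x90]=0x8c, sp=0x90
prologue: push r2 → mem[0x8f]=0x6a, sp=0x8f
body[0] mov  r1, r0 → r1=0xc5
body[1] add  r4, r1, r4 → r4=0x46
body[2] add  r0, r1, #4 → r0=0xc9
body[3] add  r2, r6, r0 → r2=0x0e
epilogue: pop r2=0x6a, sp=0x90
epilogue: pop r1=0x8c, sp=0x91
prologue pushed ['r1', 'r2'] at ['0x90', '0x8f']

MEM = 0x8c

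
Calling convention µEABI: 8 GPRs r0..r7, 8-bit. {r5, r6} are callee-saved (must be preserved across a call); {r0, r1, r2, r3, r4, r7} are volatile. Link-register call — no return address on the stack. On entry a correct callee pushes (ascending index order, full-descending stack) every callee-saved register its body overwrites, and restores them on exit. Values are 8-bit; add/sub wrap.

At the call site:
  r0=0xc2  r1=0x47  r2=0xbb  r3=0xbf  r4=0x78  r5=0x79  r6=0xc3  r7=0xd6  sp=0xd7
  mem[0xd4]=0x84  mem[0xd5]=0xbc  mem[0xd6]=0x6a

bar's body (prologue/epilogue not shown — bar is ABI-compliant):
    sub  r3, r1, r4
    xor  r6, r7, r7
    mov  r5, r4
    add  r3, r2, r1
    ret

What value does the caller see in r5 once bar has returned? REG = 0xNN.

prologue: push r5 → mem[0xd6]=0x79, sp=0xd6
prologue: push r6 → mem[0xd5]=0xc3, sp=0xd5
body[0] sub  r3, r1, r4 → r3=0xcf
body[1] xor  r6, r7, r7 → r6=0x00
body[2] mov  r5, r4 → r5=0x78
body[3] add  r3, r2, r1 → r3=0x02
epilogue: pop r6=0xc3, sp=0xd6
epilogue: pop r5=0x79, sp=0xd7
r5 is callee-saved → restored

REG = 0x79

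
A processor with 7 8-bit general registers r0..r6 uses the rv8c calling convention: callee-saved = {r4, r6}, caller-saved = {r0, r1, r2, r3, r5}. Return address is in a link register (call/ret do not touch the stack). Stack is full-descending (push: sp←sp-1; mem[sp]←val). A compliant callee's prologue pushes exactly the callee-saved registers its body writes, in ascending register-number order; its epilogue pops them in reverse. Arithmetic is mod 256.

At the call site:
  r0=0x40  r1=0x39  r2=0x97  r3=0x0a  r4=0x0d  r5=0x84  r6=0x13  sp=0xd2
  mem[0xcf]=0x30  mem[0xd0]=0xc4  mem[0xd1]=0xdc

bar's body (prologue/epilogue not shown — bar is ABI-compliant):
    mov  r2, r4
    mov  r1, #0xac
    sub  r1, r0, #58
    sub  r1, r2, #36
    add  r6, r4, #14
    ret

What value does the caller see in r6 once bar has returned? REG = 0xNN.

REG = 0x13

prologue: push r6 → mem[0xd1]=0x13, sp=0xd1
body[0] mov  r2, r4 → r2=0x0d
body[1] mov  r1, #0xac → r1=0xac
body[2] sub  r1, r0, #58 → r1=0x06
body[3] sub  r1, r2, #36 → r1=0xe9
body[4] add  r6, r4, #14 → r6=0x1b
epilogue: pop r6=0x13, sp=0xd2
r6 is callee-saved → restored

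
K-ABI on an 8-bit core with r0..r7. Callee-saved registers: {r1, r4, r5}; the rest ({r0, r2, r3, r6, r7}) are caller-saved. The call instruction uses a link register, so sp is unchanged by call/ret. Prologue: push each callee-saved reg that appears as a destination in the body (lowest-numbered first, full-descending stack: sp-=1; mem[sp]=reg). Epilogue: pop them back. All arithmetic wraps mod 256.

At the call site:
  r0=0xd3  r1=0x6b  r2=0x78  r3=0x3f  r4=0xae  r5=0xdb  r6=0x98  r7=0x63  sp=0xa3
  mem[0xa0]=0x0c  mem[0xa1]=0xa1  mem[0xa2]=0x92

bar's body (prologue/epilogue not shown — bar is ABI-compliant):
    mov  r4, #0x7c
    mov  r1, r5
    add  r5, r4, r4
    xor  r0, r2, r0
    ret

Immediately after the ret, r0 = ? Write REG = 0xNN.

prologue: push r1 → mem[0xa2]=0x6b, sp=0xa2
prologue: push r4 → mem[0xa1]=0xae, sp=0xa1
prologue: push r5 → mem[0xa0]=0xdb, sp=0xa0
body[0] mov  r4, #0x7c → r4=0x7c
body[1] mov  r1, r5 → r1=0xdb
body[2] add  r5, r4, r4 → r5=0xf8
body[3] xor  r0, r2, r0 → r0=0xab
epilogue: pop r5=0xdb, sp=0xa1
epilogue: pop r4=0xae, sp=0xa2
epilogue: pop r1=0x6b, sp=0xa3
r0 is caller-saved → body value

REG = 0xab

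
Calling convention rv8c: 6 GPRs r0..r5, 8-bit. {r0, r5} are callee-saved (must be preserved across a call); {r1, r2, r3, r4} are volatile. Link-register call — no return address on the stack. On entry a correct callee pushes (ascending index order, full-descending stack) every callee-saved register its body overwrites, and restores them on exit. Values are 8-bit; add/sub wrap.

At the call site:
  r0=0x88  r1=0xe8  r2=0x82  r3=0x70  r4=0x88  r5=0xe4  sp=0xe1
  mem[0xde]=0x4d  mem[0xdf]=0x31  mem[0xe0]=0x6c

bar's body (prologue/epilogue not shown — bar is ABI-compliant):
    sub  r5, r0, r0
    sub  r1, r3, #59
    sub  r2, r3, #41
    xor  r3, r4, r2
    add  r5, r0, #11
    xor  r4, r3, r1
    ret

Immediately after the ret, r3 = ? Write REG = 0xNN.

REG = 0xcf

prologue: push r5 → mem[0xe0]=0xe4, sp=0xe0
body[0] sub  r5, r0, r0 → r5=0x00
body[1] sub  r1, r3, #59 → r1=0x35
body[2] sub  r2, r3, #41 → r2=0x47
body[3] xor  r3, r4, r2 → r3=0xcf
body[4] add  r5, r0, #11 → r5=0x93
body[5] xor  r4, r3, r1 → r4=0xfa
epilogue: pop r5=0xe4, sp=0xe1
r3 is caller-saved → body value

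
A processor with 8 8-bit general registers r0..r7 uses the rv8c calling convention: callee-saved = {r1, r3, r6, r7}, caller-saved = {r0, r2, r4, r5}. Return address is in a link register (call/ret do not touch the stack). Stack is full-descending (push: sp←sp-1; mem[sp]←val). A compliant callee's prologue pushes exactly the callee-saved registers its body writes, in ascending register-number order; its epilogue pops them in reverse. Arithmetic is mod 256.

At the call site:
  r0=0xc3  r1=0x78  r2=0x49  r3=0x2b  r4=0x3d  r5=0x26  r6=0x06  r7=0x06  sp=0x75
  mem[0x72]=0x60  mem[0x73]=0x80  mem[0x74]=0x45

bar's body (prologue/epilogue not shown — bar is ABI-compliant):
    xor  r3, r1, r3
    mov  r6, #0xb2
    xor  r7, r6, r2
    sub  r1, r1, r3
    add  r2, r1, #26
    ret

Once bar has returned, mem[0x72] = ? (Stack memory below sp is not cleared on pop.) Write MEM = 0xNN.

prologue: push r1 → mem[0x74]=0x78, sp=0x74
prologue: push r3 → mem[0x73]=0x2b, sp=0x73
prologue: push r6 → mem[0x72]=0x06, sp=0x72
prologue: push r7 → mem[0x71]=0x06, sp=0x71
body[0] xor  r3, r1, r3 → r3=0x53
body[1] mov  r6, #0xb2 → r6=0xb2
body[2] xor  r7, r6, r2 → r7=0xfb
body[3] sub  r1, r1, r3 → r1=0x25
body[4] add  r2, r1, #26 → r2=0x3f
epilogue: pop r7=0x06, sp=0x72
epilogue: pop r6=0x06, sp=0x73
epilogue: pop r3=0x2b, sp=0x74
epilogue: pop r1=0x78, sp=0x75
prologue pushed ['r1', 'r3', 'r6', 'r7'] at ['0x74', '0x73', '0x72', '0x71']

MEM = 0x06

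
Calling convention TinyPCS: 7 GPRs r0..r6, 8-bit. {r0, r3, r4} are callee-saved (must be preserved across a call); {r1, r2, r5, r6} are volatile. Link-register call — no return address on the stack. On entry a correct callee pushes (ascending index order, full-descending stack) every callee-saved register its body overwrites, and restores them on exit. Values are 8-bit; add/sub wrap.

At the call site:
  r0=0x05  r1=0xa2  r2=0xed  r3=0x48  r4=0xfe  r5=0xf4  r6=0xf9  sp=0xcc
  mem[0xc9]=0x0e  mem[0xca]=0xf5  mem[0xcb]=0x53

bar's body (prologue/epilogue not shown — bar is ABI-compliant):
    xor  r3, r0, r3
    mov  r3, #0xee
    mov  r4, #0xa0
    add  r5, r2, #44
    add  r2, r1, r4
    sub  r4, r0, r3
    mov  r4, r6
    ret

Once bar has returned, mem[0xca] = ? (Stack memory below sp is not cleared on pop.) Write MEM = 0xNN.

MEM = 0xfe

prologue: push r3 → mem[0xcb]=0x48, sp=0xcb
prologue: push r4 → mem[0xca]=0xfe, sp=0xca
body[0] xor  r3, r0, r3 → r3=0x4d
body[1] mov  r3, #0xee → r3=0xee
body[2] mov  r4, #0xa0 → r4=0xa0
body[3] add  r5, r2, #44 → r5=0x19
body[4] add  r2, r1, r4 → r2=0x42
body[5] sub  r4, r0, r3 → r4=0x17
body[6] mov  r4, r6 → r4=0xf9
epilogue: pop r4=0xfe, sp=0xcb
epilogue: pop r3=0x48, sp=0xcc
prologue pushed ['r3', 'r4'] at ['0xcb', '0xca']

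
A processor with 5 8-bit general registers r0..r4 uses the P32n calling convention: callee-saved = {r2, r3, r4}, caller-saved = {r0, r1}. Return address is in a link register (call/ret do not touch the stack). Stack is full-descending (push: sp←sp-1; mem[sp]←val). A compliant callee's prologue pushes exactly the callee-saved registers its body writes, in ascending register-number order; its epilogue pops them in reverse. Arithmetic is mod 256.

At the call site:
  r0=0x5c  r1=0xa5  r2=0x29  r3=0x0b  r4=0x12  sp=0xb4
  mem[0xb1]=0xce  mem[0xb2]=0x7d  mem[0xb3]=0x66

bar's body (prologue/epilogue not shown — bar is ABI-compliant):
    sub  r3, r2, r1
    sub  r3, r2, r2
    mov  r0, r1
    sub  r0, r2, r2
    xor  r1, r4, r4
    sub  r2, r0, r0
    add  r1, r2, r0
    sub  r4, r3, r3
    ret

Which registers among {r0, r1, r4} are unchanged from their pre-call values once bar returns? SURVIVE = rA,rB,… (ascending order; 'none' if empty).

prologue: push r2 -> mem[0xb3]=0x29, sp=0xb3
prologue: push r3 -> mem[0xb2]=0x0b, sp=0xb2
prologue: push r4 -> mem[0xb1]=0x12, sp=0xb1
body[0] sub  r3, r2, r1 -> r3=0x84
body[1] sub  r3, r2, r2 -> r3=0x00
body[2] mov  r0, r1 -> r0=0xa5
body[3] sub  r0, r2, r2 -> r0=0x00
body[4] xor  r1, r4, r4 -> r1=0x00
body[5] sub  r2, r0, r0 -> r2=0x00
body[6] add  r1, r2, r0 -> r1=0x00
body[7] sub  r4, r3, r3 -> r4=0x00
epilogue: pop r4=0x12, sp=0xb2
epilogue: pop r3=0x0b, sp=0xb3
epilogue: pop r2=0x29, sp=0xb4
r0: caller-saved, written=True
r1: caller-saved, written=True
r4: callee-saved, written=True

SURVIVE = r4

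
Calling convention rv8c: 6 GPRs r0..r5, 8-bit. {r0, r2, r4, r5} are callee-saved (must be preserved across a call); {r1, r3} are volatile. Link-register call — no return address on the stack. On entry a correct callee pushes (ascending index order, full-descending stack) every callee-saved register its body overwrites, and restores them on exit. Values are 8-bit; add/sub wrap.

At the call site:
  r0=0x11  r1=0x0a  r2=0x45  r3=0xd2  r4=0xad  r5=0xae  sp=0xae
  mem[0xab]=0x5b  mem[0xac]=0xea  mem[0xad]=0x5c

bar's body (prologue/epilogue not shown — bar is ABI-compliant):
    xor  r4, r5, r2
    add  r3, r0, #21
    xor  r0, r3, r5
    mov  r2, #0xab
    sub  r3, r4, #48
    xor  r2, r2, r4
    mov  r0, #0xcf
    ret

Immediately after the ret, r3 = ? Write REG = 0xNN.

prologue: push r0 → mem[0xad]=0x11, sp=0xad
prologue: push r2 → mem[0xac]=0x45, sp=0xac
prologue: push r4 → mem[0xab]=0xad, sp=0xab
body[0] xor  r4, r5, r2 → r4=0xeb
body[1] add  r3, r0, #21 → r3=0x26
body[2] xor  r0, r3, r5 → r0=0x88
body[3] mov  r2, #0xab → r2=0xab
body[4] sub  r3, r4, #48 → r3=0xbb
body[5] xor  r2, r2, r4 → r2=0x40
body[6] mov  r0, #0xcf → r0=0xcf
epilogue: pop r4=0xad, sp=0xac
epilogue: pop r2=0x45, sp=0xad
epilogue: pop r0=0x11, sp=0xae
r3 is caller-saved → body value

REG = 0xbb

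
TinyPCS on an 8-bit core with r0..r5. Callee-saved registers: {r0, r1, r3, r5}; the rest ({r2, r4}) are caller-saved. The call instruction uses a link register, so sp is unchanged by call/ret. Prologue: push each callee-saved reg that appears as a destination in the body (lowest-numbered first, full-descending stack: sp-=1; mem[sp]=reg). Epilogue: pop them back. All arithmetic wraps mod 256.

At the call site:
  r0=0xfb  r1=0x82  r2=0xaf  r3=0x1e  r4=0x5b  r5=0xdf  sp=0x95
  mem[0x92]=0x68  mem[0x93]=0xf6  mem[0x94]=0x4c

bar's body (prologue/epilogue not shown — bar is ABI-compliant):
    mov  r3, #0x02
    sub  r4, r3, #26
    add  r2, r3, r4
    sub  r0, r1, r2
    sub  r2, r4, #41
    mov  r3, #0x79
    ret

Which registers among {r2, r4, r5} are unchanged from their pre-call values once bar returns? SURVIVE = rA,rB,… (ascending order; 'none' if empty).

SURVIVE = r5

prologue: push r0 -> mem[0x94]=0xfb, sp=0x94
prologue: push r3 -> mem[0x93]=0x1e, sp=0x93
body[0] mov  r3, #0x02 -> r3=0x02
body[1] sub  r4, r3, #26 -> r4=0xe8
body[2] add  r2, r3, r4 -> r2=0xea
body[3] sub  r0, r1, r2 -> r0=0x98
body[4] sub  r2, r4, #41 -> r2=0xbf
body[5] mov  r3, #0x79 -> r3=0x79
epilogue: pop r3=0x1e, sp=0x94
epilogue: pop r0=0xfb, sp=0x95
r2: caller-saved, written=True
r4: caller-saved, written=True
r5: callee-saved, written=False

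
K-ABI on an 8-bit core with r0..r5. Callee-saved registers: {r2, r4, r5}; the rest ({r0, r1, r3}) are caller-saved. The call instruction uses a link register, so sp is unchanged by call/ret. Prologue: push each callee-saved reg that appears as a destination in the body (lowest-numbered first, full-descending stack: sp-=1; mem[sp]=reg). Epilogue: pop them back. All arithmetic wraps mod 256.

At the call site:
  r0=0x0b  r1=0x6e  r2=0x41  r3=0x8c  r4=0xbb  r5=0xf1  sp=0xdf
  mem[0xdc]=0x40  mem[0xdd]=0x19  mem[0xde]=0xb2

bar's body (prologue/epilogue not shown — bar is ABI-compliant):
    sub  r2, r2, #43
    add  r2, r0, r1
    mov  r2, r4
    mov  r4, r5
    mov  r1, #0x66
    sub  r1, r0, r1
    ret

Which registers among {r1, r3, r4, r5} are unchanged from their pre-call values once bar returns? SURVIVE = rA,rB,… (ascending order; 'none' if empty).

prologue: push r2 → mem[0xde]=0x41, sp=0xde
prologue: push r4 → mem[0xdd]=0xbb, sp=0xdd
body[0] sub  r2, r2, #43 → r2=0x16
body[1] add  r2, r0, r1 → r2=0x79
body[2] mov  r2, r4 → r2=0xbb
body[3] mov  r4, r5 → r4=0xf1
body[4] mov  r1, #0x66 → r1=0x66
body[5] sub  r1, r0, r1 → r1=0xa5
epilogue: pop r4=0xbb, sp=0xde
epilogue: pop r2=0x41, sp=0xdf
r1: caller-saved, written=True
r3: caller-saved, written=False
r4: callee-saved, written=True
r5: callee-saved, written=False

SURVIVE = r3,r4,r5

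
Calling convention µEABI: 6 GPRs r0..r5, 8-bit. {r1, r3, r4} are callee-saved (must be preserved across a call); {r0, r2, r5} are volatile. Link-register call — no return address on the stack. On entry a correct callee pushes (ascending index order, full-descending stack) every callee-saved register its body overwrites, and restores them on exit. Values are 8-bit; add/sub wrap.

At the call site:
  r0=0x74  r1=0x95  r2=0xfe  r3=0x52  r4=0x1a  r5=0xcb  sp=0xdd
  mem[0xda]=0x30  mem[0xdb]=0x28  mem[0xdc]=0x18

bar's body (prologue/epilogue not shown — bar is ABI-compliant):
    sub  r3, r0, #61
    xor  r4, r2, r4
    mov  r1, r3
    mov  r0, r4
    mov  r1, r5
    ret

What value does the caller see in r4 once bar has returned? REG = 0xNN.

prologue: push r1 → mem[0xdc]=0x95, sp=0xdc
prologue: push r3 → mem[0xdb]=0x52, sp=0xdb
prologue: push r4 → mem[0xda]=0x1a, sp=0xda
body[0] sub  r3, r0, #61 → r3=0x37
body[1] xor  r4, r2, r4 → r4=0xe4
body[2] mov  r1, r3 → r1=0x37
body[3] mov  r0, r4 → r0=0xe4
body[4] mov  r1, r5 → r1=0xcb
epilogue: pop r4=0x1a, sp=0xdb
epilogue: pop r3=0x52, sp=0xdc
epilogue: pop r1=0x95, sp=0xdd
r4 is callee-saved → restored

REG = 0x1a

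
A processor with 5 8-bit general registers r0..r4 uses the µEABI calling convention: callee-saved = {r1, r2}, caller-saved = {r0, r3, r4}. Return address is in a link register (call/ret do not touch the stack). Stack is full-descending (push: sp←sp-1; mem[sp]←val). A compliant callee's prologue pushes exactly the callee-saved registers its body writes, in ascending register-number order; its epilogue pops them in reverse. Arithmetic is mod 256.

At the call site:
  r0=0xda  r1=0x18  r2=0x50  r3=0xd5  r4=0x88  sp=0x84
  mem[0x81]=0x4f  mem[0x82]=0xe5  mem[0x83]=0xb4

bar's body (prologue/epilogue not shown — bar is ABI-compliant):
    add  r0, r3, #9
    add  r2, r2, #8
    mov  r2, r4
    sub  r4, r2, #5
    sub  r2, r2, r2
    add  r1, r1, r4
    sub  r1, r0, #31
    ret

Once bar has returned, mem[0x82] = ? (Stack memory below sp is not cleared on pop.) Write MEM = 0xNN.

prologue: push r1 → mem[0x83]=0x18, sp=0x83
prologue: push r2 → mem[0x82]=0x50, sp=0x82
body[0] add  r0, r3, #9 → r0=0xde
body[1] add  r2, r2, #8 → r2=0x58
body[2] mov  r2, r4 → r2=0x88
body[3] sub  r4, r2, #5 → r4=0x83
body[4] sub  r2, r2, r2 → r2=0x00
body[5] add  r1, r1, r4 → r1=0x9b
body[6] sub  r1, r0, #31 → r1=0xbf
epilogue: pop r2=0x50, sp=0x83
epilogue: pop r1=0x18, sp=0x84
prologue pushed ['r1', 'r2'] at ['0x83', '0x82']

MEM = 0x50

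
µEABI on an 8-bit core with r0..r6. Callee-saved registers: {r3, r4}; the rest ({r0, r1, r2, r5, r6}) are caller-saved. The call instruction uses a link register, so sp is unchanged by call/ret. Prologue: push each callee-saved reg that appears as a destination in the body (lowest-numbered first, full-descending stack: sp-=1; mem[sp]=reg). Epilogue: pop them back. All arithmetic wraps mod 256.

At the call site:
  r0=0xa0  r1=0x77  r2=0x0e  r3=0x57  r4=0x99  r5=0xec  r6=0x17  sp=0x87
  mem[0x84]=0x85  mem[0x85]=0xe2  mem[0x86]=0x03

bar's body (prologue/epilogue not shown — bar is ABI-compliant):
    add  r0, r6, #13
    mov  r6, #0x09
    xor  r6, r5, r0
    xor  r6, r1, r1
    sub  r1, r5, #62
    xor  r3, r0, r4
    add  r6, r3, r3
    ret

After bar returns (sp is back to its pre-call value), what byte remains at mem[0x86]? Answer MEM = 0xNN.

prologue: push r3 → mem[0x86]=0x57, sp=0x86
body[0] add  r0, r6, #13 → r0=0x24
body[1] mov  r6, #0x09 → r6=0x09
body[2] xor  r6, r5, r0 → r6=0xc8
body[3] xor  r6, r1, r1 → r6=0x00
body[4] sub  r1, r5, #62 → r1=0xae
body[5] xor  r3, r0, r4 → r3=0xbd
body[6] add  r6, r3, r3 → r6=0x7a
epilogue: pop r3=0x57, sp=0x87
prologue pushed ['r3'] at ['0x86']

MEM = 0x57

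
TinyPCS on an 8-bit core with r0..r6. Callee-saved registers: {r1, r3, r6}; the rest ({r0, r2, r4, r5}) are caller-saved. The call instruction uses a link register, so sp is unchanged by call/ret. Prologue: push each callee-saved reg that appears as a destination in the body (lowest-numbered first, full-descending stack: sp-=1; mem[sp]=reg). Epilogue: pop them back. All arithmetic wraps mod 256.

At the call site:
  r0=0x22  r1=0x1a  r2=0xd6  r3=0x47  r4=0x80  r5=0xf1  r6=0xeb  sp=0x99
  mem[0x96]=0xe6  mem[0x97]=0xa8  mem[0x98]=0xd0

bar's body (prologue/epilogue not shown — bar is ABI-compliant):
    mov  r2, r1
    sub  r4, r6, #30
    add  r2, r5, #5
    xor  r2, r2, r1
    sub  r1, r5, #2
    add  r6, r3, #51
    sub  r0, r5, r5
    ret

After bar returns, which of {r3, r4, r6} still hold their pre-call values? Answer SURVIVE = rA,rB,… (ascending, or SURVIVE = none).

prologue: push r1 -> mem[0x98]=0x1a, sp=0x98
prologue: push r6 -> mem[0x97]=0xeb, sp=0x97
body[0] mov  r2, r1 -> r2=0x1a
body[1] sub  r4, r6, #30 -> r4=0xcd
body[2] add  r2, r5, #5 -> r2=0xf6
body[3] xor  r2, r2, r1 -> r2=0xec
body[4] sub  r1, r5, #2 -> r1=0xef
body[5] add  r6, r3, #51 -> r6=0x7a
body[6] sub  r0, r5, r5 -> r0=0x00
epilogue: pop r6=0xeb, sp=0x98
epilogue: pop r1=0x1a, sp=0x99
r3: callee-saved, written=False
r4: caller-saved, written=True
r6: callee-saved, written=True

SURVIVE = r3,r6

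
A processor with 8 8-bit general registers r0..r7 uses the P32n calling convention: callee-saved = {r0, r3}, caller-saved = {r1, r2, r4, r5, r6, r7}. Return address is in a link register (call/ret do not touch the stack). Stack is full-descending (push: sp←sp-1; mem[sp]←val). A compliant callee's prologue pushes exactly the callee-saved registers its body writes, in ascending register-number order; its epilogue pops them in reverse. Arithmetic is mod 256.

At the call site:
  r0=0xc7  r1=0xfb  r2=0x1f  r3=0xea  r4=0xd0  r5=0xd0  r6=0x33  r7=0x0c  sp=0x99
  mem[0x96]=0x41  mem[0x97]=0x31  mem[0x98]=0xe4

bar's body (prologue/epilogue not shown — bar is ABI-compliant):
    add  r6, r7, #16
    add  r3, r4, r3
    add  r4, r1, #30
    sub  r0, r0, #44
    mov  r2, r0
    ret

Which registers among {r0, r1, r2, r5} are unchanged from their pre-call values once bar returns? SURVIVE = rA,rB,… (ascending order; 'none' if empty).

prologue: push r0 → mem[0x98]=0xc7, sp=0x98
prologue: push r3 → mem[0x97]=0xea, sp=0x97
body[0] add  r6, r7, #16 → r6=0x1c
body[1] add  r3, r4, r3 → r3=0xba
body[2] add  r4, r1, #30 → r4=0x19
body[3] sub  r0, r0, #44 → r0=0x9b
body[4] mov  r2, r0 → r2=0x9b
epilogue: pop r3=0xea, sp=0x98
epilogue: pop r0=0xc7, sp=0x99
r0: callee-saved, written=True
r1: caller-saved, written=False
r2: caller-saved, written=True
r5: caller-saved, written=False

SURVIVE = r0,r1,r5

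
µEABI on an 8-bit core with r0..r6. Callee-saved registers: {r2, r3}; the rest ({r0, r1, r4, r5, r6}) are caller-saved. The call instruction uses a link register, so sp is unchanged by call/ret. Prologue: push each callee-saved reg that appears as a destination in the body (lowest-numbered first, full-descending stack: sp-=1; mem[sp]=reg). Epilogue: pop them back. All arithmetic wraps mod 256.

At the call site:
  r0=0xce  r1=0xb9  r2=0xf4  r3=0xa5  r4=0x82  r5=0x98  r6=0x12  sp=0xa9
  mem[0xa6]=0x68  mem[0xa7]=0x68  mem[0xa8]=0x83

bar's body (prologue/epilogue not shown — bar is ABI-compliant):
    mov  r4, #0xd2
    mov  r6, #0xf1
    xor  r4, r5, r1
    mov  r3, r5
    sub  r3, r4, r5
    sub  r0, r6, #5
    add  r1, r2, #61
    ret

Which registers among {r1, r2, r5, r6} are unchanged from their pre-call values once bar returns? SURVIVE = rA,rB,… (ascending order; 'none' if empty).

SURVIVE = r2,r5

prologue: push r3 -> mem[0xa8]=0xa5, sp=0xa8
body[0] mov  r4, #0xd2 -> r4=0xd2
body[1] mov  r6, #0xf1 -> r6=0xf1
body[2] xor  r4, r5, r1 -> r4=0x21
body[3] mov  r3, r5 -> r3=0x98
body[4] sub  r3, r4, r5 -> r3=0x89
body[5] sub  r0, r6, #5 -> r0=0xec
body[6] add  r1, r2, #61 -> r1=0x31
epilogue: pop r3=0xa5, sp=0xa9
r1: caller-saved, written=True
r2: callee-saved, written=False
r5: caller-saved, written=False
r6: caller-saved, written=True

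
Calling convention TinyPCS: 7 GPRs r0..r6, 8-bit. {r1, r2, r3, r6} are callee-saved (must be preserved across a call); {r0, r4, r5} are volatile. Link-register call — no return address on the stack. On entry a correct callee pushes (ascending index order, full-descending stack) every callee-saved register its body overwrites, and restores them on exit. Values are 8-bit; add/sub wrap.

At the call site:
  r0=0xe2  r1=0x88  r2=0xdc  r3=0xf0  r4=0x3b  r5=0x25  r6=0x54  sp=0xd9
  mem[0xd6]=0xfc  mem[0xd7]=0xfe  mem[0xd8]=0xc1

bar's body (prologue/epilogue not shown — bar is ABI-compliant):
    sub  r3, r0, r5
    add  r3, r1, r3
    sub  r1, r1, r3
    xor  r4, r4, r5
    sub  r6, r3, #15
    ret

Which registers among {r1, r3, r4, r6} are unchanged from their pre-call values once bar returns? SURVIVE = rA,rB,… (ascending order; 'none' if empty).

SURVIVE = r1,r3,r6

prologue: push r1 -> mem[0xd8]=0x88, sp=0xd8
prologue: push r3 -> mem[0xd7]=0xf0, sp=0xd7
prologue: push r6 -> mem[0xd6]=0x54, sp=0xd6
body[0] sub  r3, r0, r5 -> r3=0xbd
body[1] add  r3, r1, r3 -> r3=0x45
body[2] sub  r1, r1, r3 -> r1=0x43
body[3] xor  r4, r4, r5 -> r4=0x1e
body[4] sub  r6, r3, #15 -> r6=0x36
epilogue: pop r6=0x54, sp=0xd7
epilogue: pop r3=0xf0, sp=0xd8
epilogue: pop r1=0x88, sp=0xd9
r1: callee-saved, written=True
r3: callee-saved, written=True
r4: caller-saved, written=True
r6: callee-saved, written=True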